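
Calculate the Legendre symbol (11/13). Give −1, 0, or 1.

Reciprocity: 11 ≡ 3 and 13 ≡ 1 (mod 4), so (11/13) = +(13/11).
Reduce top mod 11: now compute (2/11).
Pull out 2: since 11 ≡ 3 (mod 8), (2/11) = -1.
Reached (1/11) = 1. Collecting the sign flips along the way, the symbol is -1.

-1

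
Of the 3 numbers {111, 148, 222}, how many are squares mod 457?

0

(111/457) = -1 → non-residue.
(148/457) = -1 → non-residue.
(222/457) = -1 → non-residue.
Total quadratic residues among the 3: 0.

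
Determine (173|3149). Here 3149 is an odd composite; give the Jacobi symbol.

Reciprocity: 173 ≡ 1 and 3149 ≡ 1 (mod 4), so (173/3149) = +(3149/173).
Reduce top mod 173: now compute (35/173).
Reciprocity: 35 ≡ 3 and 173 ≡ 1 (mod 4), so (35/173) = +(173/35).
Reduce top mod 35: now compute (33/35).
Reciprocity: 33 ≡ 1 and 35 ≡ 3 (mod 4), so (33/35) = +(35/33).
Reduce top mod 33: now compute (2/33).
Pull out 2: since 33 ≡ 1 (mod 8), (2/33) = +1.
Reached (1/33) = 1. Collecting the sign flips along the way, the symbol is +1.

1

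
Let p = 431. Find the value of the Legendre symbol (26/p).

Pull out 2: since 431 ≡ 7 (mod 8), (2/431) = +1.
Reciprocity: 13 ≡ 1 and 431 ≡ 3 (mod 4), so (13/431) = +(431/13).
Reduce top mod 13: now compute (2/13).
Pull out 2: since 13 ≡ 5 (mod 8), (2/13) = -1.
Reached (1/13) = 1. Collecting the sign flips along the way, the symbol is -1.

-1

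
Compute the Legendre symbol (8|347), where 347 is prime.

Pull out 2^3: since 347 ≡ 3 (mod 8), (2/347) = -1, so (2/347)^3 = -1.
Reached (1/347) = 1. Collecting the sign flips along the way, the symbol is -1.

-1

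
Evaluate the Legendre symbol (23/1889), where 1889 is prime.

1

Reciprocity: 23 ≡ 3 and 1889 ≡ 1 (mod 4), so (23/1889) = +(1889/23).
Reduce top mod 23: now compute (3/23).
Reciprocity: 3 ≡ 3 and 23 ≡ 3 (mod 4), so (3/23) = −(23/3).
Reduce top mod 3: now compute (2/3).
Pull out 2: since 3 ≡ 3 (mod 8), (2/3) = -1.
Reached (1/3) = 1. Collecting the sign flips along the way, the symbol is +1.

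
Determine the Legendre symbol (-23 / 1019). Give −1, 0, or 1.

Euler's criterion: (-23/1019) ≡ 996^509 (mod 1019).
996^2 ≡ 529 (mod 1019)
996^4 ≡ 635 (mod 1019)
996^8 ≡ 720 (mod 1019)
996^16 ≡ 748 (mod 1019)
996^32 ≡ 73 (mod 1019)
996^64 ≡ 234 (mod 1019)
996^128 ≡ 749 (mod 1019)
996^256 ≡ 551 (mod 1019)
996^509 = 996^(256+128+64+32+16+8+4+1) ≡ 1018 (mod 1019).
Result is 1018 ≡ −1, so (-23/1019) = −1.

-1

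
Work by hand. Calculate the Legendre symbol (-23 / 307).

1

Euler's criterion: (-23/307) ≡ 284^153 (mod 307).
284^2 ≡ 222 (mod 307)
284^4 ≡ 164 (mod 307)
284^8 ≡ 187 (mod 307)
284^16 ≡ 278 (mod 307)
284^32 ≡ 227 (mod 307)
284^64 ≡ 260 (mod 307)
284^128 ≡ 60 (mod 307)
284^153 = 284^(128+16+8+1) ≡ 1 (mod 307).
Result is 1, so (-23/307) = 1.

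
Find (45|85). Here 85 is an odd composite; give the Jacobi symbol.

Reciprocity: 45 ≡ 1 and 85 ≡ 1 (mod 4), so (45/85) = +(85/45).
Reduce top mod 45: now compute (40/45).
Pull out 2^3: since 45 ≡ 5 (mod 8), (2/45) = -1, so (2/45)^3 = -1.
Reciprocity: 5 ≡ 1 and 45 ≡ 1 (mod 4), so (5/45) = +(45/5).
Reduce top mod 5: now compute (0/5).
Top reduces to 0: gcd > 1, so the symbol is 0.

0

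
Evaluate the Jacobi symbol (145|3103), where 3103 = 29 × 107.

0

Reciprocity: 145 ≡ 1 and 3103 ≡ 3 (mod 4), so (145/3103) = +(3103/145).
Reduce top mod 145: now compute (58/145).
Pull out 2: since 145 ≡ 1 (mod 8), (2/145) = +1.
Reciprocity: 29 ≡ 1 and 145 ≡ 1 (mod 4), so (29/145) = +(145/29).
Reduce top mod 29: now compute (0/29).
Top reduces to 0: gcd > 1, so the symbol is 0.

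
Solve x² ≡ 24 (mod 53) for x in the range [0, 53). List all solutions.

17, 36

53 ≡ 1 (mod 4), so we find a root by search.
Trying successive values, 17² = 289 ≡ 24 (mod 53). The other root is 53 − 17 = 36.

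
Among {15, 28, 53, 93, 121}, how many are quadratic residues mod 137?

(15/137) = +1 → QR.
(28/137) = +1 → QR.
(53/137) = -1 → non-residue.
(93/137) = +1 → QR.
(121/137) = +1 → QR.
Total quadratic residues among the 5: 4.

4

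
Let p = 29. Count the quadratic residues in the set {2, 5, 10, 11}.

(2/29) = -1 → non-residue.
(5/29) = +1 → QR.
(10/29) = -1 → non-residue.
(11/29) = -1 → non-residue.
Total quadratic residues among the 4: 1.

1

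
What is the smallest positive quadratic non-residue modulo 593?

3

(2/593) = +1, so 2 is a residue.
(3/593) = −1, so 3 is the smallest positive non-residue mod 593.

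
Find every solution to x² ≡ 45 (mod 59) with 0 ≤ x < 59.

24, 35

Since 59 ≡ 3 (mod 4), a square root of 45 is 45^((59+1)/4) = 45^15 mod 59.
Repeated squaring: 45^2≡19, 45^4≡7, 45^8≡49 (mod 59).
45^15 = 45^(8+4+2+1) ≡ 35 (mod 59).
Check: 35² = 1225 ≡ 45 (mod 59). The two roots are 24 and 35.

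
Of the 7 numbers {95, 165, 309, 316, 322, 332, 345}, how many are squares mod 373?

(95/373) = +1 → QR.
(165/373) = +1 → QR.
(309/373) = +1 → QR.
(316/373) = -1 → non-residue.
(322/373) = +1 → QR.
(332/373) = +1 → QR.
(345/373) = +1 → QR.
Total quadratic residues among the 7: 6.

6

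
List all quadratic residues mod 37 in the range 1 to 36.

Square k = 1,…,18 (k and 37−k give the same square):
1²=1, 2²=4, 3²=9, 4²=16, 5²=25, 6²=36, 7²≡12, 8²≡27, 9²≡7, 10²≡26, 11²≡10, 12²≡33, 13²≡21, 14²≡11, 15²≡3, 16²≡34, 17²≡30, 18²≡28 (mod 37).
So the quadratic residues mod 37 are {1, 3, 4, 7, 9, 10, 11, 12, 16, 21, 25, 26, 27, 28, 30, 33, 34, 36}.

1, 3, 4, 7, 9, 10, 11, 12, 16, 21, 25, 26, 27, 28, 30, 33, 34, 36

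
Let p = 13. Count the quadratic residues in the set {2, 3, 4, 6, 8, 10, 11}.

(2/13) = -1 → non-residue.
(3/13) = +1 → QR.
(4/13) = +1 → QR.
(6/13) = -1 → non-residue.
(8/13) = -1 → non-residue.
(10/13) = +1 → QR.
(11/13) = -1 → non-residue.
Total quadratic residues among the 7: 3.

3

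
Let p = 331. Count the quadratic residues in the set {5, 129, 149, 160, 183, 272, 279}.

(5/331) = +1 → QR.
(129/331) = -1 → non-residue.
(149/331) = +1 → QR.
(160/331) = -1 → non-residue.
(183/331) = +1 → QR.
(272/331) = +1 → QR.
(279/331) = +1 → QR.
Total quadratic residues among the 7: 5.

5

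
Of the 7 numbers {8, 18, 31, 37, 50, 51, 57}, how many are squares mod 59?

(8/59) = -1 → non-residue.
(18/59) = -1 → non-residue.
(31/59) = -1 → non-residue.
(37/59) = -1 → non-residue.
(50/59) = -1 → non-residue.
(51/59) = +1 → QR.
(57/59) = +1 → QR.
Total quadratic residues among the 7: 2.

2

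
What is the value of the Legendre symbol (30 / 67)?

Euler's criterion: (30/67) ≡ 30^33 (mod 67).
30^2 ≡ 29 (mod 67)
30^4 ≡ 37 (mod 67)
30^8 ≡ 29 (mod 67)
30^16 ≡ 37 (mod 67)
30^32 ≡ 29 (mod 67)
30^33 = 30^(32+1) ≡ 66 (mod 67).
Result is 66 ≡ −1, so (30/67) = −1.

-1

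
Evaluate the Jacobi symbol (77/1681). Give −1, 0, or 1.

Reciprocity: 77 ≡ 1 and 1681 ≡ 1 (mod 4), so (77/1681) = +(1681/77).
Reduce top mod 77: now compute (64/77).
Pull out 2^6: since 77 ≡ 5 (mod 8), (2/77) = -1, so (2/77)^6 = +1.
Reached (1/77) = 1. Collecting the sign flips along the way, the symbol is +1.

1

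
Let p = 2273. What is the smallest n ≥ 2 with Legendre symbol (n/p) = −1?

3

(2/2273) = +1, so 2 is a residue.
(3/2273) = −1, so 3 is the smallest positive non-residue mod 2273.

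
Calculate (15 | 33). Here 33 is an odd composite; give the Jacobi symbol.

0

Reciprocity: 15 ≡ 3 and 33 ≡ 1 (mod 4), so (15/33) = +(33/15).
Reduce top mod 15: now compute (3/15).
Reciprocity: 3 ≡ 3 and 15 ≡ 3 (mod 4), so (3/15) = −(15/3).
Reduce top mod 3: now compute (0/3).
Top reduces to 0: gcd > 1, so the symbol is 0.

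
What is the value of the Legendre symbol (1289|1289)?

0

First reduce: 1289 ≡ 0 (mod 1289).
Top reduces to 0: gcd > 1, so the symbol is 0.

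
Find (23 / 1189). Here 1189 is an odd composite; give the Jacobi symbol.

1

Reciprocity: 23 ≡ 3 and 1189 ≡ 1 (mod 4), so (23/1189) = +(1189/23).
Reduce top mod 23: now compute (16/23).
Pull out 2^4: since 23 ≡ 7 (mod 8), (2/23) = +1, so (2/23)^4 = +1.
Reached (1/23) = 1. Collecting the sign flips along the way, the symbol is +1.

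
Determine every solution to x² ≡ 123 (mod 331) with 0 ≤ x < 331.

139, 192

Since 331 ≡ 3 (mod 4), a square root of 123 is 123^((331+1)/4) = 123^83 mod 331.
Repeated squaring: 123^2≡234, 123^4≡141, 123^8≡21, 123^16≡110, 123^32≡184, 123^64≡94 (mod 331).
123^83 = 123^(64+16+2+1) ≡ 139 (mod 331).
Check: 139² = 19321 ≡ 123 (mod 331). The two roots are 139 and 192.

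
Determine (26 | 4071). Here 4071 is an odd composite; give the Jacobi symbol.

-1

Pull out 2: since 4071 ≡ 7 (mod 8), (2/4071) = +1.
Reciprocity: 13 ≡ 1 and 4071 ≡ 3 (mod 4), so (13/4071) = +(4071/13).
Reduce top mod 13: now compute (2/13).
Pull out 2: since 13 ≡ 5 (mod 8), (2/13) = -1.
Reached (1/13) = 1. Collecting the sign flips along the way, the symbol is -1.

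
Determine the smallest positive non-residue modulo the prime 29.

2

(2/29) = −1, so 2 is the smallest positive non-residue mod 29.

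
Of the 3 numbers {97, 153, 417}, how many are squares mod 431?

2

(97/431) = +1 → QR.
(153/431) = -1 → non-residue.
(417/431) = +1 → QR.
Total quadratic residues among the 3: 2.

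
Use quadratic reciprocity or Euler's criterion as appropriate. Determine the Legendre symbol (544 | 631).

1

Euler's criterion: (544/631) ≡ 544^315 (mod 631).
544^2 ≡ 628 (mod 631)
544^4 ≡ 9 (mod 631)
544^8 ≡ 81 (mod 631)
544^16 ≡ 251 (mod 631)
544^32 ≡ 532 (mod 631)
544^64 ≡ 336 (mod 631)
544^128 ≡ 578 (mod 631)
544^256 ≡ 285 (mod 631)
544^315 = 544^(256+32+16+8+2+1) ≡ 1 (mod 631).
Result is 1, so (544/631) = 1.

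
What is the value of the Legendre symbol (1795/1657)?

First reduce: 1795 ≡ 138 (mod 1657).
Pull out 2: since 1657 ≡ 1 (mod 8), (2/1657) = +1.
Reciprocity: 69 ≡ 1 and 1657 ≡ 1 (mod 4), so (69/1657) = +(1657/69).
Reduce top mod 69: now compute (1/69).
Reached (1/69) = 1. Collecting the sign flips along the way, the symbol is +1.

1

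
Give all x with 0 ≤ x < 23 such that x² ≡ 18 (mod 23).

Since 23 ≡ 3 (mod 4), a square root of 18 is 18^((23+1)/4) = 18^6 mod 23.
Repeated squaring: 18^2≡2, 18^4≡4 (mod 23).
18^6 = 18^(4+2) ≡ 8 (mod 23).
Check: 8² = 64 ≡ 18 (mod 23). The two roots are 8 and 15.

8, 15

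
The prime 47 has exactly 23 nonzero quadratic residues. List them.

Square k = 1,…,23 (k and 47−k give the same square):
1²=1, 2²=4, 3²=9, 4²=16, 5²=25, 6²=36, 7²≡2, 8²≡17, 9²≡34, 10²≡6, 11²≡27, 12²≡3, 13²≡28, 14²≡8, 15²≡37, 16²≡21, 17²≡7, 18²≡42, 19²≡32, 20²≡24, 21²≡18, 22²≡14, 23²≡12 (mod 47).
So the quadratic residues mod 47 are {1, 2, 3, 4, 6, 7, 8, 9, 12, 14, 16, 17, 18, 21, 24, 25, 27, 28, 32, 34, 36, 37, 42}.

1,2,3,4,6,7,8,9,12,14,16,17,18,21,24,25,27,28,32,34,36,37,42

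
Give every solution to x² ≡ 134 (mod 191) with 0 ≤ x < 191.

33, 158

Since 191 ≡ 3 (mod 4), a square root of 134 is 134^((191+1)/4) = 134^48 mod 191.
Repeated squaring: 134^2≡2, 134^4≡4, 134^8≡16, 134^16≡65, 134^32≡23 (mod 191).
134^48 = 134^(32+16) ≡ 158 (mod 191).
Check: 158² = 24964 ≡ 134 (mod 191). The two roots are 33 and 158.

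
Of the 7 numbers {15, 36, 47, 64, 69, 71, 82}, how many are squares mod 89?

(15/89) = -1 → non-residue.
(36/89) = +1 → QR.
(47/89) = +1 → QR.
(64/89) = +1 → QR.
(69/89) = +1 → QR.
(71/89) = +1 → QR.
(82/89) = -1 → non-residue.
Total quadratic residues among the 7: 5.

5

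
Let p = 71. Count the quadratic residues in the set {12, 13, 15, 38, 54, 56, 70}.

4

(12/71) = +1 → QR.
(13/71) = -1 → non-residue.
(15/71) = +1 → QR.
(38/71) = +1 → QR.
(54/71) = +1 → QR.
(56/71) = -1 → non-residue.
(70/71) = -1 → non-residue.
Total quadratic residues among the 7: 4.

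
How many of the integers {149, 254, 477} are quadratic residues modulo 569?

1

(149/569) = -1 → non-residue.
(254/569) = +1 → QR.
(477/569) = -1 → non-residue.
Total quadratic residues among the 3: 1.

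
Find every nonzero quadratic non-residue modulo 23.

5 7 10 11 14 15 17 19 20 21 22

Square k = 1,…,11 (k and 23−k give the same square):
1²=1, 2²=4, 3²=9, 4²=16, 5²≡2, 6²≡13, 7²≡3, 8²≡18, 9²≡12, 10²≡8, 11²≡6 (mod 23).
The residues are {1, 2, 3, 4, 6, 8, 9, 12, 13, 16, 18}; the non-residues are the remaining 11 nonzero classes.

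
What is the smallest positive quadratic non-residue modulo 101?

2

(2/101) = −1, so 2 is the smallest positive non-residue mod 101.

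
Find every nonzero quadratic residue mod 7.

Square k = 1,…,3 (k and 7−k give the same square):
1²=1, 2²=4, 3²≡2 (mod 7).
So the quadratic residues mod 7 are {1, 2, 4}.

1 2 4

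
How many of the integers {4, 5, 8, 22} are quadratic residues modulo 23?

2

(4/23) = +1 → QR.
(5/23) = -1 → non-residue.
(8/23) = +1 → QR.
(22/23) = -1 → non-residue.
Total quadratic residues among the 4: 2.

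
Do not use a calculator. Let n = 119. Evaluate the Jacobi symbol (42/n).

0

Pull out 2: since 119 ≡ 7 (mod 8), (2/119) = +1.
Reciprocity: 21 ≡ 1 and 119 ≡ 3 (mod 4), so (21/119) = +(119/21).
Reduce top mod 21: now compute (14/21).
Pull out 2: since 21 ≡ 5 (mod 8), (2/21) = -1.
Reciprocity: 7 ≡ 3 and 21 ≡ 1 (mod 4), so (7/21) = +(21/7).
Reduce top mod 7: now compute (0/7).
Top reduces to 0: gcd > 1, so the symbol is 0.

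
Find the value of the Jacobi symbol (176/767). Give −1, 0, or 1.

Pull out 2^4: since 767 ≡ 7 (mod 8), (2/767) = +1, so (2/767)^4 = +1.
Reciprocity: 11 ≡ 3 and 767 ≡ 3 (mod 4), so (11/767) = −(767/11).
Reduce top mod 11: now compute (8/11).
Pull out 2^3: since 11 ≡ 3 (mod 8), (2/11) = -1, so (2/11)^3 = -1.
Reached (1/11) = 1. Collecting the sign flips along the way, the symbol is +1.

1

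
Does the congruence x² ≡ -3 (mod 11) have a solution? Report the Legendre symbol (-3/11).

-1

First reduce: -3 ≡ 8 (mod 11).
Pull out 2^3: since 11 ≡ 3 (mod 8), (2/11) = -1, so (2/11)^3 = -1.
Reached (1/11) = 1. Collecting the sign flips along the way, the symbol is -1.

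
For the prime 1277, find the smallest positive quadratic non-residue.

(2/1277) = −1, so 2 is the smallest positive non-residue mod 1277.

2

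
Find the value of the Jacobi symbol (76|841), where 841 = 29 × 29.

Pull out 2^2: since 841 ≡ 1 (mod 8), (2/841) = +1, so (2/841)^2 = +1.
Reciprocity: 19 ≡ 3 and 841 ≡ 1 (mod 4), so (19/841) = +(841/19).
Reduce top mod 19: now compute (5/19).
Reciprocity: 5 ≡ 1 and 19 ≡ 3 (mod 4), so (5/19) = +(19/5).
Reduce top mod 5: now compute (4/5).
Pull out 2^2: since 5 ≡ 5 (mod 8), (2/5) = -1, so (2/5)^2 = +1.
Reached (1/5) = 1. Collecting the sign flips along the way, the symbol is +1.

1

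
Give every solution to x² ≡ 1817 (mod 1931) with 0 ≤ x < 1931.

Since 1931 ≡ 3 (mod 4), a square root of 1817 is 1817^((1931+1)/4) = 1817^483 mod 1931.
Repeated squaring: 1817^2≡1410, 1817^4≡1101, 1817^8≡1464, 1817^16≡1817, 1817^32≡1410, 1817^64≡1101, 1817^128≡1464, 1817^256≡1817 (mod 1931).
1817^483 = 1817^(256+128+64+32+2+1) ≡ 1464 (mod 1931).
Check: 1464² = 2143296 ≡ 1817 (mod 1931). The two roots are 467 and 1464.

467, 1464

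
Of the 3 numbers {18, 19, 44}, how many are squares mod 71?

2

(18/71) = +1 → QR.
(19/71) = +1 → QR.
(44/71) = -1 → non-residue.
Total quadratic residues among the 3: 2.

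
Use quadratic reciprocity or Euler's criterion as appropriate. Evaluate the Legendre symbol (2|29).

Euler's criterion: (2/29) ≡ 2^14 (mod 29).
2^2 ≡ 4 (mod 29)
2^4 ≡ 16 (mod 29)
2^8 ≡ 24 (mod 29)
2^14 = 2^(8+4+2) ≡ 28 (mod 29).
Result is 28 ≡ −1, so (2/29) = −1.

-1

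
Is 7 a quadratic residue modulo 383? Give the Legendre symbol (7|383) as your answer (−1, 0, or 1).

1

Reciprocity: 7 ≡ 3 and 383 ≡ 3 (mod 4), so (7/383) = −(383/7).
Reduce top mod 7: now compute (5/7).
Reciprocity: 5 ≡ 1 and 7 ≡ 3 (mod 4), so (5/7) = +(7/5).
Reduce top mod 5: now compute (2/5).
Pull out 2: since 5 ≡ 5 (mod 8), (2/5) = -1.
Reached (1/5) = 1. Collecting the sign flips along the way, the symbol is +1.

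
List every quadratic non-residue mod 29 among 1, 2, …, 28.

2 3 8 10 11 12 14 15 17 18 19 21 26 27

Square k = 1,…,14 (k and 29−k give the same square):
1²=1, 2²=4, 3²=9, 4²=16, 5²=25, 6²≡7, 7²≡20, 8²≡6, 9²≡23, 10²≡13, 11²≡5, 12²≡28, 13²≡24, 14²≡22 (mod 29).
The residues are {1, 4, 5, 6, 7, 9, 13, 16, 20, 22, 23, 24, 25, 28}; the non-residues are the remaining 14 nonzero classes.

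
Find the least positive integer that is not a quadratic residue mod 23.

5

(2/23) = +1, so 2 is a residue.
(3/23) = +1, so 3 is a residue.
(4/23) = +1, so 4 is a residue.
(5/23) = −1, so 5 is the smallest positive non-residue mod 23.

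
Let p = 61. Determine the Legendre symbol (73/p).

1

Euler's criterion: (73/61) ≡ 12^30 (mod 61).
12^2 ≡ 22 (mod 61)
12^4 ≡ 57 (mod 61)
12^8 ≡ 16 (mod 61)
12^16 ≡ 12 (mod 61)
12^30 = 12^(16+8+4+2) ≡ 1 (mod 61).
Result is 1, so (73/61) = 1.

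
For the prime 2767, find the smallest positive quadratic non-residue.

(2/2767) = +1, so 2 is a residue.
(3/2767) = −1, so 3 is the smallest positive non-residue mod 2767.

3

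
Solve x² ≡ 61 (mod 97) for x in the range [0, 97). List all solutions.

35, 62

97 ≡ 1 (mod 4), so we find a root by search.
Trying successive values, 35² = 1225 ≡ 61 (mod 97). The other root is 97 − 35 = 62.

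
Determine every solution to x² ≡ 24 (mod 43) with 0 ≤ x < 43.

Since 43 ≡ 3 (mod 4), a square root of 24 is 24^((43+1)/4) = 24^11 mod 43.
Repeated squaring: 24^2≡17, 24^4≡31, 24^8≡15 (mod 43).
24^11 = 24^(8+2+1) ≡ 14 (mod 43).
Check: 14² = 196 ≡ 24 (mod 43). The two roots are 14 and 29.

14, 29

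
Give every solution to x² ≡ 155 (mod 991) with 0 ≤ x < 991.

Since 991 ≡ 3 (mod 4), a square root of 155 is 155^((991+1)/4) = 155^248 mod 991.
Repeated squaring: 155^2≡241, 155^4≡603, 155^8≡903, 155^16≡807, 155^32≡162, 155^64≡478, 155^128≡554 (mod 991).
155^248 = 155^(128+64+32+16+8) ≡ 161 (mod 991).
Check: 161² = 25921 ≡ 155 (mod 991). The two roots are 161 and 830.

161, 830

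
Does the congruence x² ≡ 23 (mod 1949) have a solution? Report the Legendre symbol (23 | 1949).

-1

Reciprocity: 23 ≡ 3 and 1949 ≡ 1 (mod 4), so (23/1949) = +(1949/23).
Reduce top mod 23: now compute (17/23).
Reciprocity: 17 ≡ 1 and 23 ≡ 3 (mod 4), so (17/23) = +(23/17).
Reduce top mod 17: now compute (6/17).
Pull out 2: since 17 ≡ 1 (mod 8), (2/17) = +1.
Reciprocity: 3 ≡ 3 and 17 ≡ 1 (mod 4), so (3/17) = +(17/3).
Reduce top mod 3: now compute (2/3).
Pull out 2: since 3 ≡ 3 (mod 8), (2/3) = -1.
Reached (1/3) = 1. Collecting the sign flips along the way, the symbol is -1.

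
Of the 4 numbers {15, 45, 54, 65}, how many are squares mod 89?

1

(15/89) = -1 → non-residue.
(45/89) = +1 → QR.
(54/89) = -1 → non-residue.
(65/89) = -1 → non-residue.
Total quadratic residues among the 4: 1.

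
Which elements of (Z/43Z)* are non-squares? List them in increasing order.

Square k = 1,…,21 (k and 43−k give the same square):
1²=1, 2²=4, 3²=9, 4²=16, 5²=25, 6²=36, 7²≡6, 8²≡21, 9²≡38, 10²≡14, 11²≡35, 12²≡15, 13²≡40, 14²≡24, 15²≡10, 16²≡41, 17²≡31, 18²≡23, 19²≡17, 20²≡13, 21²≡11 (mod 43).
The residues are {1, 4, 6, 9, 10, 11, 13, 14, 15, 16, 17, 21, 23, 24, 25, 31, 35, 36, 38, 40, 41}; the non-residues are the remaining 21 nonzero classes.

2 3 5 7 8 12 18 19 20 22 26 27 28 29 30 32 33 34 37 39 42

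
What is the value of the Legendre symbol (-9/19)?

-1

Euler's criterion: (-9/19) ≡ 10^9 (mod 19).
10^2 ≡ 5 (mod 19)
10^4 ≡ 6 (mod 19)
10^8 ≡ 17 (mod 19)
10^9 = 10^(8+1) ≡ 18 (mod 19).
Result is 18 ≡ −1, so (-9/19) = −1.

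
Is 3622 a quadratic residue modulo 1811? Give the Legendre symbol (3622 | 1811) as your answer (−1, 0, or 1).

First reduce: 3622 ≡ 0 (mod 1811).
Top reduces to 0: gcd > 1, so the symbol is 0.

0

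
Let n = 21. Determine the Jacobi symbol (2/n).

Pull out 2: since 21 ≡ 5 (mod 8), (2/21) = -1.
Reached (1/21) = 1. Collecting the sign flips along the way, the symbol is -1.

-1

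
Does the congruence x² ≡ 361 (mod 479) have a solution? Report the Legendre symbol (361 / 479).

1

Euler's criterion: (361/479) ≡ 361^239 (mod 479).
361^2 ≡ 33 (mod 479)
361^4 ≡ 131 (mod 479)
361^8 ≡ 396 (mod 479)
361^16 ≡ 183 (mod 479)
361^32 ≡ 438 (mod 479)
361^64 ≡ 244 (mod 479)
361^128 ≡ 140 (mod 479)
361^239 = 361^(128+64+32+8+4+2+1) ≡ 1 (mod 479).
Result is 1, so (361/479) = 1.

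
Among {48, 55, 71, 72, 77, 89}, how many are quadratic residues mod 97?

(48/97) = +1 → QR.
(55/97) = -1 → non-residue.
(71/97) = -1 → non-residue.
(72/97) = +1 → QR.
(77/97) = -1 → non-residue.
(89/97) = +1 → QR.
Total quadratic residues among the 6: 3.

3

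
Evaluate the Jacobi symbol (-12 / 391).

1

First reduce: -12 ≡ 379 (mod 391).
Reciprocity: 379 ≡ 3 and 391 ≡ 3 (mod 4), so (379/391) = −(391/379).
Reduce top mod 379: now compute (12/379).
Pull out 2^2: since 379 ≡ 3 (mod 8), (2/379) = -1, so (2/379)^2 = +1.
Reciprocity: 3 ≡ 3 and 379 ≡ 3 (mod 4), so (3/379) = −(379/3).
Reduce top mod 3: now compute (1/3).
Reached (1/3) = 1. Collecting the sign flips along the way, the symbol is +1.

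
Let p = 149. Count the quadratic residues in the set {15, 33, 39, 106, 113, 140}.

4

(15/149) = -1 → non-residue.
(33/149) = +1 → QR.
(39/149) = +1 → QR.
(106/149) = -1 → non-residue.
(113/149) = +1 → QR.
(140/149) = +1 → QR.
Total quadratic residues among the 6: 4.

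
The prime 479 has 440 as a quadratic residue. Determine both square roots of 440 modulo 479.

Since 479 ≡ 3 (mod 4), a square root of 440 is 440^((479+1)/4) = 440^120 mod 479.
Repeated squaring: 440^2≡84, 440^4≡350, 440^8≡355, 440^16≡48, 440^32≡388, 440^64≡138 (mod 479).
440^120 = 440^(64+32+16+8) ≡ 140 (mod 479).
Check: 140² = 19600 ≡ 440 (mod 479). The two roots are 140 and 339.

140, 339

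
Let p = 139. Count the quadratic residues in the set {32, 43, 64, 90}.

(32/139) = -1 → non-residue.
(43/139) = -1 → non-residue.
(64/139) = +1 → QR.
(90/139) = -1 → non-residue.
Total quadratic residues among the 4: 1.

1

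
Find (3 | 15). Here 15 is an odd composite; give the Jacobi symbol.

0

Reciprocity: 3 ≡ 3 and 15 ≡ 3 (mod 4), so (3/15) = −(15/3).
Reduce top mod 3: now compute (0/3).
Top reduces to 0: gcd > 1, so the symbol is 0.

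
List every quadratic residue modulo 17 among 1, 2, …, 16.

1 2 4 8 9 13 15 16

Square k = 1,…,8 (k and 17−k give the same square):
1²=1, 2²=4, 3²=9, 4²=16, 5²≡8, 6²≡2, 7²≡15, 8²≡13 (mod 17).
So the quadratic residues mod 17 are {1, 2, 4, 8, 9, 13, 15, 16}.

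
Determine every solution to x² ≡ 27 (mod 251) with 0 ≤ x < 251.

Since 251 ≡ 3 (mod 4), a square root of 27 is 27^((251+1)/4) = 27^63 mod 251.
Repeated squaring: 27^2≡227, 27^4≡74, 27^8≡205, 27^16≡108, 27^32≡118 (mod 251).
27^63 = 27^(32+16+8+4+2+1) ≡ 23 (mod 251).
Check: 23² = 529 ≡ 27 (mod 251). The two roots are 23 and 228.

23, 228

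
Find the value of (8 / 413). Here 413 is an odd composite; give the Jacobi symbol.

Pull out 2^3: since 413 ≡ 5 (mod 8), (2/413) = -1, so (2/413)^3 = -1.
Reached (1/413) = 1. Collecting the sign flips along the way, the symbol is -1.

-1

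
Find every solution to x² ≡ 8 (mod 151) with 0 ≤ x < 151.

59, 92

Since 151 ≡ 3 (mod 4), a square root of 8 is 8^((151+1)/4) = 8^38 mod 151.
Repeated squaring: 8^2≡64, 8^4≡19, 8^8≡59, 8^16≡8, 8^32≡64 (mod 151).
8^38 = 8^(32+4+2) ≡ 59 (mod 151).
Check: 59² = 3481 ≡ 8 (mod 151). The two roots are 59 and 92.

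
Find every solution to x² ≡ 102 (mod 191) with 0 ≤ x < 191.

Since 191 ≡ 3 (mod 4), a square root of 102 is 102^((191+1)/4) = 102^48 mod 191.
Repeated squaring: 102^2≡90, 102^4≡78, 102^8≡163, 102^16≡20, 102^32≡18 (mod 191).
102^48 = 102^(32+16) ≡ 169 (mod 191).
Check: 169² = 28561 ≡ 102 (mod 191). The two roots are 22 and 169.

22, 169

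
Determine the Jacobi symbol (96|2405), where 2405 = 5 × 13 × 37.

Pull out 2^5: since 2405 ≡ 5 (mod 8), (2/2405) = -1, so (2/2405)^5 = -1.
Reciprocity: 3 ≡ 3 and 2405 ≡ 1 (mod 4), so (3/2405) = +(2405/3).
Reduce top mod 3: now compute (2/3).
Pull out 2: since 3 ≡ 3 (mod 8), (2/3) = -1.
Reached (1/3) = 1. Collecting the sign flips along the way, the symbol is +1.

1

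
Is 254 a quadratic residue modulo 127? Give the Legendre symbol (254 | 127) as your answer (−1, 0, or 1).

0

First reduce: 254 ≡ 0 (mod 127).
Top reduces to 0: gcd > 1, so the symbol is 0.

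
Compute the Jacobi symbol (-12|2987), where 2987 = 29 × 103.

-1

First reduce: -12 ≡ 2975 (mod 2987).
Reciprocity: 2975 ≡ 3 and 2987 ≡ 3 (mod 4), so (2975/2987) = −(2987/2975).
Reduce top mod 2975: now compute (12/2975).
Pull out 2^2: since 2975 ≡ 7 (mod 8), (2/2975) = +1, so (2/2975)^2 = +1.
Reciprocity: 3 ≡ 3 and 2975 ≡ 3 (mod 4), so (3/2975) = −(2975/3).
Reduce top mod 3: now compute (2/3).
Pull out 2: since 3 ≡ 3 (mod 8), (2/3) = -1.
Reached (1/3) = 1. Collecting the sign flips along the way, the symbol is -1.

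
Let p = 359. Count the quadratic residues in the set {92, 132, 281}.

(92/359) = +1 → QR.
(132/359) = +1 → QR.
(281/359) = +1 → QR.
Total quadratic residues among the 3: 3.

3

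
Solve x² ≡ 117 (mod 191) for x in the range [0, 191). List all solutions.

Since 191 ≡ 3 (mod 4), a square root of 117 is 117^((191+1)/4) = 117^48 mod 191.
Repeated squaring: 117^2≡128, 117^4≡149, 117^8≡45, 117^16≡115, 117^32≡46 (mod 191).
117^48 = 117^(32+16) ≡ 133 (mod 191).
Check: 133² = 17689 ≡ 117 (mod 191). The two roots are 58 and 133.

58, 133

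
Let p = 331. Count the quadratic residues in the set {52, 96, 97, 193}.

(52/331) = -1 → non-residue.
(96/331) = +1 → QR.
(97/331) = -1 → non-residue.
(193/331) = +1 → QR.
Total quadratic residues among the 4: 2.

2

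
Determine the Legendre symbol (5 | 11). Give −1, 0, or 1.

Euler's criterion: (5/11) ≡ 5^5 (mod 11).
5^2 ≡ 3 (mod 11)
5^4 ≡ 9 (mod 11)
5^5 = 5^(4+1) ≡ 1 (mod 11).
Result is 1, so (5/11) = 1.

1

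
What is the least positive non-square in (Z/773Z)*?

(2/773) = −1, so 2 is the smallest positive non-residue mod 773.

2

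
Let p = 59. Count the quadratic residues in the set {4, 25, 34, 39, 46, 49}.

4

(4/59) = +1 → QR.
(25/59) = +1 → QR.
(34/59) = -1 → non-residue.
(39/59) = -1 → non-residue.
(46/59) = +1 → QR.
(49/59) = +1 → QR.
Total quadratic residues among the 6: 4.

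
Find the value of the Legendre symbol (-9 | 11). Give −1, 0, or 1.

-1

First reduce: -9 ≡ 2 (mod 11).
Pull out 2: since 11 ≡ 3 (mod 8), (2/11) = -1.
Reached (1/11) = 1. Collecting the sign flips along the way, the symbol is -1.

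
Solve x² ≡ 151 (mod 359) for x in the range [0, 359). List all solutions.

Since 359 ≡ 3 (mod 4), a square root of 151 is 151^((359+1)/4) = 151^90 mod 359.
Repeated squaring: 151^2≡184, 151^4≡110, 151^8≡253, 151^16≡107, 151^32≡320, 151^64≡85 (mod 359).
151^90 = 151^(64+16+8+2) ≡ 200 (mod 359).
Check: 200² = 40000 ≡ 151 (mod 359). The two roots are 159 and 200.

159, 200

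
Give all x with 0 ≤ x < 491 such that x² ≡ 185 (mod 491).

Since 491 ≡ 3 (mod 4), a square root of 185 is 185^((491+1)/4) = 185^123 mod 491.
Repeated squaring: 185^2≡346, 185^4≡403, 185^8≡379, 185^16≡269, 185^32≡184, 185^64≡468 (mod 491).
185^123 = 185^(64+32+16+8+2+1) ≡ 465 (mod 491).
Check: 465² = 216225 ≡ 185 (mod 491). The two roots are 26 and 465.

26, 465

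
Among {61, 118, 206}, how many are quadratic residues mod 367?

2

(61/367) = +1 → QR.
(118/367) = +1 → QR.
(206/367) = -1 → non-residue.
Total quadratic residues among the 3: 2.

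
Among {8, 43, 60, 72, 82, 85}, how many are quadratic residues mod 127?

(8/127) = +1 → QR.
(43/127) = -1 → non-residue.
(60/127) = +1 → QR.
(72/127) = +1 → QR.
(82/127) = +1 → QR.
(85/127) = -1 → non-residue.
Total quadratic residues among the 6: 4.

4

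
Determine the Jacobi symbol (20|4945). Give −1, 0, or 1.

0

Pull out 2^2: since 4945 ≡ 1 (mod 8), (2/4945) = +1, so (2/4945)^2 = +1.
Reciprocity: 5 ≡ 1 and 4945 ≡ 1 (mod 4), so (5/4945) = +(4945/5).
Reduce top mod 5: now compute (0/5).
Top reduces to 0: gcd > 1, so the symbol is 0.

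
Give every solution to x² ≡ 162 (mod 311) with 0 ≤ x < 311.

28, 283

Since 311 ≡ 3 (mod 4), a square root of 162 is 162^((311+1)/4) = 162^78 mod 311.
Repeated squaring: 162^2≡120, 162^4≡94, 162^8≡128, 162^16≡212, 162^32≡160, 162^64≡98 (mod 311).
162^78 = 162^(64+8+4+2) ≡ 28 (mod 311).
Check: 28² = 784 ≡ 162 (mod 311). The two roots are 28 and 283.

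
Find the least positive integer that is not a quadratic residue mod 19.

2

(2/19) = −1, so 2 is the smallest positive non-residue mod 19.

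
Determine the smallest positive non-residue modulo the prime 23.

(2/23) = +1, so 2 is a residue.
(3/23) = +1, so 3 is a residue.
(4/23) = +1, so 4 is a residue.
(5/23) = −1, so 5 is the smallest positive non-residue mod 23.

5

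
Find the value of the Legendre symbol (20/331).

1

Euler's criterion: (20/331) ≡ 20^165 (mod 331).
20^2 ≡ 69 (mod 331)
20^4 ≡ 127 (mod 331)
20^8 ≡ 241 (mod 331)
20^16 ≡ 156 (mod 331)
20^32 ≡ 173 (mod 331)
20^64 ≡ 139 (mod 331)
20^128 ≡ 123 (mod 331)
20^165 = 20^(128+32+4+1) ≡ 1 (mod 331).
Result is 1, so (20/331) = 1.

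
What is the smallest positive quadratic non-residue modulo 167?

(2/167) = +1, so 2 is a residue.
(3/167) = +1, so 3 is a residue.
(4/167) = +1, so 4 is a residue.
(5/167) = −1, so 5 is the smallest positive non-residue mod 167.

5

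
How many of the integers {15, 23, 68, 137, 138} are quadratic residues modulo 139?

1

(15/139) = -1 → non-residue.
(23/139) = -1 → non-residue.
(68/139) = -1 → non-residue.
(137/139) = +1 → QR.
(138/139) = -1 → non-residue.
Total quadratic residues among the 5: 1.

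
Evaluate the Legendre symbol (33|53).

-1

Euler's criterion: (33/53) ≡ 33^26 (mod 53).
33^2 ≡ 29 (mod 53)
33^4 ≡ 46 (mod 53)
33^8 ≡ 49 (mod 53)
33^16 ≡ 16 (mod 53)
33^26 = 33^(16+8+2) ≡ 52 (mod 53).
Result is 52 ≡ −1, so (33/53) = −1.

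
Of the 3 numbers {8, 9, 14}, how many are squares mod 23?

(8/23) = +1 → QR.
(9/23) = +1 → QR.
(14/23) = -1 → non-residue.
Total quadratic residues among the 3: 2.

2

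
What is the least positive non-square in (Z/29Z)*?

(2/29) = −1, so 2 is the smallest positive non-residue mod 29.

2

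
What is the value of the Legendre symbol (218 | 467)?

-1

Pull out 2: since 467 ≡ 3 (mod 8), (2/467) = -1.
Reciprocity: 109 ≡ 1 and 467 ≡ 3 (mod 4), so (109/467) = +(467/109).
Reduce top mod 109: now compute (31/109).
Reciprocity: 31 ≡ 3 and 109 ≡ 1 (mod 4), so (31/109) = +(109/31).
Reduce top mod 31: now compute (16/31).
Pull out 2^4: since 31 ≡ 7 (mod 8), (2/31) = +1, so (2/31)^4 = +1.
Reached (1/31) = 1. Collecting the sign flips along the way, the symbol is -1.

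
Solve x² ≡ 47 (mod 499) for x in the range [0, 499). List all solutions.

105, 394

Since 499 ≡ 3 (mod 4), a square root of 47 is 47^((499+1)/4) = 47^125 mod 499.
Repeated squaring: 47^2≡213, 47^4≡459, 47^8≡103, 47^16≡130, 47^32≡433, 47^64≡364 (mod 499).
47^125 = 47^(64+32+16+8+4+1) ≡ 105 (mod 499).
Check: 105² = 11025 ≡ 47 (mod 499). The two roots are 105 and 394.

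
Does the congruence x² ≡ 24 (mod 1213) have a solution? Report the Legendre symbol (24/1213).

Pull out 2^3: since 1213 ≡ 5 (mod 8), (2/1213) = -1, so (2/1213)^3 = -1.
Reciprocity: 3 ≡ 3 and 1213 ≡ 1 (mod 4), so (3/1213) = +(1213/3).
Reduce top mod 3: now compute (1/3).
Reached (1/3) = 1. Collecting the sign flips along the way, the symbol is -1.

-1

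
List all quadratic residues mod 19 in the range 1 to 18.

Square k = 1,…,9 (k and 19−k give the same square):
1²=1, 2²=4, 3²=9, 4²=16, 5²≡6, 6²≡17, 7²≡11, 8²≡7, 9²≡5 (mod 19).
So the quadratic residues mod 19 are {1, 4, 5, 6, 7, 9, 11, 16, 17}.

1, 4, 5, 6, 7, 9, 11, 16, 17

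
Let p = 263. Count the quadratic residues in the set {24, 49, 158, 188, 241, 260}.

2

(24/263) = +1 → QR.
(49/263) = +1 → QR.
(158/263) = -1 → non-residue.
(188/263) = -1 → non-residue.
(241/263) = -1 → non-residue.
(260/263) = -1 → non-residue.
Total quadratic residues among the 6: 2.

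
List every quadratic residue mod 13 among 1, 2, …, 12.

1 3 4 9 10 12

Square k = 1,…,6 (k and 13−k give the same square):
1²=1, 2²=4, 3²=9, 4²≡3, 5²≡12, 6²≡10 (mod 13).
So the quadratic residues mod 13 are {1, 3, 4, 9, 10, 12}.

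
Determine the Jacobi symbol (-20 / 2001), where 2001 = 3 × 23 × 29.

First reduce: -20 ≡ 1981 (mod 2001).
Reciprocity: 1981 ≡ 1 and 2001 ≡ 1 (mod 4), so (1981/2001) = +(2001/1981).
Reduce top mod 1981: now compute (20/1981).
Pull out 2^2: since 1981 ≡ 5 (mod 8), (2/1981) = -1, so (2/1981)^2 = +1.
Reciprocity: 5 ≡ 1 and 1981 ≡ 1 (mod 4), so (5/1981) = +(1981/5).
Reduce top mod 5: now compute (1/5).
Reached (1/5) = 1. Collecting the sign flips along the way, the symbol is +1.

1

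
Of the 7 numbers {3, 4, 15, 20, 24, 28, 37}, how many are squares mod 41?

(3/41) = -1 → non-residue.
(4/41) = +1 → QR.
(15/41) = -1 → non-residue.
(20/41) = +1 → QR.
(24/41) = -1 → non-residue.
(28/41) = -1 → non-residue.
(37/41) = +1 → QR.
Total quadratic residues among the 7: 3.

3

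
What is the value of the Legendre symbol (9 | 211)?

1

Euler's criterion: (9/211) ≡ 9^105 (mod 211).
9^2 ≡ 81 (mod 211)
9^4 ≡ 20 (mod 211)
9^8 ≡ 189 (mod 211)
9^16 ≡ 62 (mod 211)
9^32 ≡ 46 (mod 211)
9^64 ≡ 6 (mod 211)
9^105 = 9^(64+32+8+1) ≡ 1 (mod 211).
Result is 1, so (9/211) = 1.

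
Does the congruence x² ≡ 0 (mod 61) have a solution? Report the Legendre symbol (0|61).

0

Top reduces to 0: gcd > 1, so the symbol is 0.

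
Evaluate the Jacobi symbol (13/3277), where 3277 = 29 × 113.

Reciprocity: 13 ≡ 1 and 3277 ≡ 1 (mod 4), so (13/3277) = +(3277/13).
Reduce top mod 13: now compute (1/13).
Reached (1/13) = 1. Collecting the sign flips along the way, the symbol is +1.

1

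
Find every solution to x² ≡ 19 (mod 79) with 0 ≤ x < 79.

Since 79 ≡ 3 (mod 4), a square root of 19 is 19^((79+1)/4) = 19^20 mod 79.
Repeated squaring: 19^2≡45, 19^4≡50, 19^8≡51, 19^16≡73 (mod 79).
19^20 = 19^(16+4) ≡ 16 (mod 79).
Check: 16² = 256 ≡ 19 (mod 79). The two roots are 16 and 63.

16, 63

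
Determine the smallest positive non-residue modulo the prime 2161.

(2/2161) = +1, so 2 is a residue.
(3/2161) = +1, so 3 is a residue.
(4/2161) = +1, so 4 is a residue.
(5/2161) = +1, so 5 is a residue.
(6/2161) = +1, so 6 is a residue.
(7/2161) = −1, so 7 is the smallest positive non-residue mod 2161.

7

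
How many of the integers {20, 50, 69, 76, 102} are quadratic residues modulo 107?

(20/107) = -1 → non-residue.
(50/107) = -1 → non-residue.
(69/107) = +1 → QR.
(76/107) = +1 → QR.
(102/107) = +1 → QR.
Total quadratic residues among the 5: 3.

3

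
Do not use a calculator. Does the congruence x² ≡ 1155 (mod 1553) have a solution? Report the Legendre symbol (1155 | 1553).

1

Reciprocity: 1155 ≡ 3 and 1553 ≡ 1 (mod 4), so (1155/1553) = +(1553/1155).
Reduce top mod 1155: now compute (398/1155).
Pull out 2: since 1155 ≡ 3 (mod 8), (2/1155) = -1.
Reciprocity: 199 ≡ 3 and 1155 ≡ 3 (mod 4), so (199/1155) = −(1155/199).
Reduce top mod 199: now compute (160/199).
Pull out 2^5: since 199 ≡ 7 (mod 8), (2/199) = +1, so (2/199)^5 = +1.
Reciprocity: 5 ≡ 1 and 199 ≡ 3 (mod 4), so (5/199) = +(199/5).
Reduce top mod 5: now compute (4/5).
Pull out 2^2: since 5 ≡ 5 (mod 8), (2/5) = -1, so (2/5)^2 = +1.
Reached (1/5) = 1. Collecting the sign flips along the way, the symbol is +1.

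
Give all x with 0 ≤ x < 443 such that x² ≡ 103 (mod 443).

155, 288

Since 443 ≡ 3 (mod 4), a square root of 103 is 103^((443+1)/4) = 103^111 mod 443.
Repeated squaring: 103^2≡420, 103^4≡86, 103^8≡308, 103^16≡62, 103^32≡300, 103^64≡71 (mod 443).
103^111 = 103^(64+32+8+4+2+1) ≡ 155 (mod 443).
Check: 155² = 24025 ≡ 103 (mod 443). The two roots are 155 and 288.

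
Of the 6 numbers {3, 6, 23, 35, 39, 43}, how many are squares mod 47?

(3/47) = +1 → QR.
(6/47) = +1 → QR.
(23/47) = -1 → non-residue.
(35/47) = -1 → non-residue.
(39/47) = -1 → non-residue.
(43/47) = -1 → non-residue.
Total quadratic residues among the 6: 2.

2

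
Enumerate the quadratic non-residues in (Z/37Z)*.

Square k = 1,…,18 (k and 37−k give the same square):
1²=1, 2²=4, 3²=9, 4²=16, 5²=25, 6²=36, 7²≡12, 8²≡27, 9²≡7, 10²≡26, 11²≡10, 12²≡33, 13²≡21, 14²≡11, 15²≡3, 16²≡34, 17²≡30, 18²≡28 (mod 37).
The residues are {1, 3, 4, 7, 9, 10, 11, 12, 16, 21, 25, 26, 27, 28, 30, 33, 34, 36}; the non-residues are the remaining 18 nonzero classes.

2, 5, 6, 8, 13, 14, 15, 17, 18, 19, 20, 22, 23, 24, 29, 31, 32, 35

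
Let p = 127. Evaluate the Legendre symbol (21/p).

Reciprocity: 21 ≡ 1 and 127 ≡ 3 (mod 4), so (21/127) = +(127/21).
Reduce top mod 21: now compute (1/21).
Reached (1/21) = 1. Collecting the sign flips along the way, the symbol is +1.

1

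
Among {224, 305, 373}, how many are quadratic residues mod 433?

(224/433) = -1 → non-residue.
(305/433) = +1 → QR.
(373/433) = -1 → non-residue.
Total quadratic residues among the 3: 1.

1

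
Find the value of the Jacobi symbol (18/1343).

1

Pull out 2: since 1343 ≡ 7 (mod 8), (2/1343) = +1.
Reciprocity: 9 ≡ 1 and 1343 ≡ 3 (mod 4), so (9/1343) = +(1343/9).
Reduce top mod 9: now compute (2/9).
Pull out 2: since 9 ≡ 1 (mod 8), (2/9) = +1.
Reached (1/9) = 1. Collecting the sign flips along the way, the symbol is +1.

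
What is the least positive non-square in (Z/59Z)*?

(2/59) = −1, so 2 is the smallest positive non-residue mod 59.

2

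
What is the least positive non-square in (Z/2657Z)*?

(2/2657) = +1, so 2 is a residue.
(3/2657) = −1, so 3 is the smallest positive non-residue mod 2657.

3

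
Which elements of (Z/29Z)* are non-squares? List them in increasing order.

Square k = 1,…,14 (k and 29−k give the same square):
1²=1, 2²=4, 3²=9, 4²=16, 5²=25, 6²≡7, 7²≡20, 8²≡6, 9²≡23, 10²≡13, 11²≡5, 12²≡28, 13²≡24, 14²≡22 (mod 29).
The residues are {1, 4, 5, 6, 7, 9, 13, 16, 20, 22, 23, 24, 25, 28}; the non-residues are the remaining 14 nonzero classes.

2, 3, 8, 10, 11, 12, 14, 15, 17, 18, 19, 21, 26, 27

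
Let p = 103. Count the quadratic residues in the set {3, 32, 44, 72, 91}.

(3/103) = -1 → non-residue.
(32/103) = +1 → QR.
(44/103) = -1 → non-residue.
(72/103) = +1 → QR.
(91/103) = +1 → QR.
Total quadratic residues among the 5: 3.

3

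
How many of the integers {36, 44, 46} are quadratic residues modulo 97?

2

(36/97) = +1 → QR.
(44/97) = +1 → QR.
(46/97) = -1 → non-residue.
Total quadratic residues among the 3: 2.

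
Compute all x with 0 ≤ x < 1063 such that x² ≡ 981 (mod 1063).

166, 897

Since 1063 ≡ 3 (mod 4), a square root of 981 is 981^((1063+1)/4) = 981^266 mod 1063.
Repeated squaring: 981^2≡346, 981^4≡660, 981^8≡833, 981^16≡813, 981^32≡846, 981^64≡317, 981^128≡567, 981^256≡463 (mod 1063).
981^266 = 981^(256+8+2) ≡ 166 (mod 1063).
Check: 166² = 27556 ≡ 981 (mod 1063). The two roots are 166 and 897.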